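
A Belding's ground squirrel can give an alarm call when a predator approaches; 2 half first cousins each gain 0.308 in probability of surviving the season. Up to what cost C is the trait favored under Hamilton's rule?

0.0385

r to a half first cousin = 1/16 (half first cousins share one grandparent — one path of length 4: r = (1/2)^4 = 1/16).
Hamilton's rule: n·r·B > C, so the trait is favored while C < n·r·B = 2·0.0625·0.308 = 0.0385.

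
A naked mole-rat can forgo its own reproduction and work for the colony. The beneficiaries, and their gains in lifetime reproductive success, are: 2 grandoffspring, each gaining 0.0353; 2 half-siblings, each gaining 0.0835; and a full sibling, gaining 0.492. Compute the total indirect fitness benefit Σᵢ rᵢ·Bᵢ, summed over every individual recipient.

r to a grandoffspring = 1/4 (two parent–offspring links: r = (1/2)^2 = 1/4).
r to a half-sibling = 1/4 (half-sibs share one parent — one path of length 2: r = (1/2)^2 = 1/4).
r to a full sibling = 1/2 (full sibs share both parents — two paths of length 2: r = 2·(1/2)^2 = 1/2).
Summing one r·B term per recipient: 2·0.25·0.0353 + 2·0.25·0.0835 + 1·0.5·0.492 = 0.3054.

0.3054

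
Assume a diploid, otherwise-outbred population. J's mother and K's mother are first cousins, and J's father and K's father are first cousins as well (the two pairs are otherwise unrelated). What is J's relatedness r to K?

0.0625

Wright's path rule: contributions from independent ancestry routes add.
J and K are related in two ways: second cousins through their mothers (r = 1/32) and second cousins through their fathers (r = 1/32).
r = 1/32 + 1/32 = 0.0625.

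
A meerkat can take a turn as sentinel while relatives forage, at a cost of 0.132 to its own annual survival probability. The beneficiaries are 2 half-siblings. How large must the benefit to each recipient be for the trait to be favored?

r to a half-sibling = 0.25 (half-sibs share one parent — one path of length 2: r = (1/2)^2 = 1/4).
Hamilton's rule with n recipients of equal r: n·r·B > C, so B > C/(n·r) = 0.132/(2·0.25) = 0.264.

0.264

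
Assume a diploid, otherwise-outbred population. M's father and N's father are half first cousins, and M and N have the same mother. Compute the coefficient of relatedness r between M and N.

Independent pedigree routes through distinct common ancestors add.
M and N are related in two ways: half second cousins through their fathers (r = 1/64) and half-sibs through their shared mother (r = 1/4).
r = 1/64 + 1/4 = 0.265625.

0.265625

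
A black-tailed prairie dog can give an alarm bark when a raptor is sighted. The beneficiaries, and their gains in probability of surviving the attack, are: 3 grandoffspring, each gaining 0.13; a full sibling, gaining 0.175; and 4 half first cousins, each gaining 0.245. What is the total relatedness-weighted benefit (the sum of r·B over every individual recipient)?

r to a grandoffspring = 0.25 (two parent–offspring links: r = (1/2)^2 = 1/4).
r to a full sibling = 1/2 (full sibs share both parents — two paths of length 2: r = 2·(1/2)^2 = 1/2).
r to a half first cousin = 1/16 (half first cousins share one grandparent — one path of length 4: r = (1/2)^4 = 1/16).
Summing one r·B term per recipient: 3·0.25·0.13 + 1·0.5·0.175 + 4·0.0625·0.245 = 0.24625.

0.24625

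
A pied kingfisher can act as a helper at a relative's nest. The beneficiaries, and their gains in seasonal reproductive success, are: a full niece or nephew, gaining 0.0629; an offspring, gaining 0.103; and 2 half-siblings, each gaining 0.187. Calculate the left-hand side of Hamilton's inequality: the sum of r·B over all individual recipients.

0.160725

r to a full niece or nephew = 0.25 (full aunt/uncle↔niece/nephew: two paths of length 3 through the shared grandparent pair: r = 2·(1/2)^3 = 1/4).
r to an offspring = 0.5 (one parent–offspring link: r = (1/2)^1 = 1/2).
r to a half-sibling = 1/4 (half-sibs share one parent — one path of length 2: r = (1/2)^2 = 1/4).
Summing one r·B term per recipient: 1·0.25·0.0629 + 1·0.5·0.103 + 2·0.25·0.187 = 0.160725.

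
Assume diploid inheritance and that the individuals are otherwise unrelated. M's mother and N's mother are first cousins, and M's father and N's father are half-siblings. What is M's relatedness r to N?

0.09375

Independent pedigree routes through distinct common ancestors add.
M and N are related in two ways: second cousins through their mothers (r = 1/32) and half first cousins through their fathers (r = 1/16).
r = 1/32 + 1/16 = 3/32 = 0.09375.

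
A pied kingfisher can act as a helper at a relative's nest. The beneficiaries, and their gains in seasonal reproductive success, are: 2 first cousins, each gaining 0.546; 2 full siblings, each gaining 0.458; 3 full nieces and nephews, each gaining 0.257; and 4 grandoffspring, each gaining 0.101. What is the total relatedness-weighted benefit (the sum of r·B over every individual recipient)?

0.88825

r to a first cousin = 0.125 (first cousins share one grandparent pair — two paths of length 4: r = 2·(1/2)^4 = 1/8).
r to a full sibling = 0.5 (full sibs share both parents — two paths of length 2: r = 2·(1/2)^2 = 1/2).
r to a full niece or nephew = 0.25 (full aunt/uncle↔niece/nephew: two paths of length 3 through the shared grandparent pair: r = 2·(1/2)^3 = 1/4).
r to a grandoffspring = 0.25 (two parent–offspring links: r = (1/2)^2 = 1/4).
Summing one r·B term per recipient: 2·0.125·0.546 + 2·0.5·0.458 + 3·0.25·0.257 + 4·0.25·0.101 = 0.88825.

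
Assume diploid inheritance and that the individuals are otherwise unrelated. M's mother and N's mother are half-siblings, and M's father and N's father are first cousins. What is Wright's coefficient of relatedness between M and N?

Wright's path rule: contributions from independent ancestry routes add.
M and N are related in two ways: half first cousins through their mothers (r = 1/16) and second cousins through their fathers (r = 1/32).
r = 1/16 + 1/32 = 3/32 = 0.09375.

0.09375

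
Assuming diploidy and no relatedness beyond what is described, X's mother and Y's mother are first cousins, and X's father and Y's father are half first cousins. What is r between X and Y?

Independent pedigree routes through distinct common ancestors add.
X and Y are related in two ways: second cousins through their mothers (r = 1/32) and half second cousins through their fathers (r = 1/64).
r = 1/32 + 1/64 = 0.046875.

0.046875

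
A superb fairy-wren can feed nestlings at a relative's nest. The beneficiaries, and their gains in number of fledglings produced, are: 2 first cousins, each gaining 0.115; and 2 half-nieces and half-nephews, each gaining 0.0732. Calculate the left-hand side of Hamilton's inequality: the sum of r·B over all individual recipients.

r to a first cousin = 1/8 (first cousins share one grandparent pair — two paths of length 4: r = 2·(1/2)^4 = 1/8).
r to a half-niece or half-nephew = 1/8 (half-aunt/uncle↔niece/nephew: one path of length 3: r = (1/2)^3 = 1/8).
Summing one r·B term per recipient: 2·0.125·0.115 + 2·0.125·0.0732 = 0.04705.

0.04705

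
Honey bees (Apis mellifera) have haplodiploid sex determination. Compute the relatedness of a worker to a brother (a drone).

Her haploid brother carries none of their father's genes and a random half of their mother's genome; that half matches the maternal half of her own genome with probability 1/2: r = 1/2 · 1/2 = 1/4.

0.25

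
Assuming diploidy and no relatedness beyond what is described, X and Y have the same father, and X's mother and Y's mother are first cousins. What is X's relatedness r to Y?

Relatedness sums over independent paths through distinct common ancestors.
X and Y are related in two ways: half-sibs through their shared father (r = 1/4) and second cousins through their mothers (r = 1/32).
r = 1/4 + 1/32 = 9/32 = 0.28125.

0.28125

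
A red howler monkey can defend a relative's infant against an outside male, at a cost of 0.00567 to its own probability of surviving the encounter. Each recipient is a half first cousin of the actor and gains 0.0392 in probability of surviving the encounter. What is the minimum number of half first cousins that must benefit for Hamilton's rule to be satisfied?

3

r to a half first cousin = 0.0625 (half first cousins share one grandparent — one path of length 4: r = (1/2)^4 = 1/16).
Hamilton's rule: n·r·B > C  ⇒  n > C/(r·B) = 0.00567/(0.0625·0.0392) = 2.314.
The smallest integer exceeding 2.314 is 3.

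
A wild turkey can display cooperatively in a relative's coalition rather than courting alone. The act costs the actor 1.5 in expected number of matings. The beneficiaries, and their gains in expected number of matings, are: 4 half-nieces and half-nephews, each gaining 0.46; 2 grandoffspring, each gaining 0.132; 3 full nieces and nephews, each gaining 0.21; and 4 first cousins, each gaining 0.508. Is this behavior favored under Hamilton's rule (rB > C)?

No

Hamilton's rule: the trait is favored when the sum of r·B over every recipient exceeds the actor's cost C.
r to a half-niece or half-nephew = 1/8 (half-aunt/uncle↔niece/nephew: one path of length 3: r = (1/2)^3 = 1/8).
r to a grandoffspring = 1/4 (two parent–offspring links: r = (1/2)^2 = 1/4).
r to a full niece or nephew = 1/4 (full aunt/uncle↔niece/nephew: two paths of length 3 through the shared grandparent pair: r = 2·(1/2)^3 = 1/4).
r to a first cousin = 0.125 (first cousins share one grandparent pair — two paths of length 4: r = 2·(1/2)^4 = 1/8).
Summing one r·B term per recipient: 4·0.125·0.46 + 2·0.25·0.132 + 3·0.25·0.21 + 4·0.125·0.508 = 0.7075.
0.7075 < 1.5: the indirect benefit is less than the cost.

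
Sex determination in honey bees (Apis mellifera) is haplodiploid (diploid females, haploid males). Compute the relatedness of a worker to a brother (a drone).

Her haploid brother carries none of their father's genes and a random half of their mother's genome; that half matches the maternal half of her own genome with probability 1/2: r = 1/2 · 1/2 = 1/4.

0.25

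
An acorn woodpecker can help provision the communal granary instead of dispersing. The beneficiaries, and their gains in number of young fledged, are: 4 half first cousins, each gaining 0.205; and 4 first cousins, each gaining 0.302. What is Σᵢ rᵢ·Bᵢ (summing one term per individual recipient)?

r to a half first cousin = 1/16 (half first cousins share one grandparent — one path of length 4: r = (1/2)^4 = 1/16).
r to a first cousin = 1/8 (first cousins share one grandparent pair — two paths of length 4: r = 2·(1/2)^4 = 1/8).
Summing one r·B term per recipient: 4·0.0625·0.205 + 4·0.125·0.302 = 0.20225.

0.20225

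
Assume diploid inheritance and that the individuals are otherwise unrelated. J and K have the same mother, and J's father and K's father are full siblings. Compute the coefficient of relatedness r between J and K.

0.375

Independent pedigree routes through distinct common ancestors add.
J and K are related in two ways: half-sibs through their shared mother (r = 1/4) and first cousins through their fathers (r = 1/8).
r = 1/4 + 1/8 = 0.375.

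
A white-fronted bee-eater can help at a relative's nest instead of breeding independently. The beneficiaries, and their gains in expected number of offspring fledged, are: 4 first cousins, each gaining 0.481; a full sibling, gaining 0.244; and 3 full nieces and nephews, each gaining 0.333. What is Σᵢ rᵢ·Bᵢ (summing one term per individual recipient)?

0.61225

r to a first cousin = 1/8 (first cousins share one grandparent pair — two paths of length 4: r = 2·(1/2)^4 = 1/8).
r to a full sibling = 1/2 (full sibs share both parents — two paths of length 2: r = 2·(1/2)^2 = 1/2).
r to a full niece or nephew = 1/4 (full aunt/uncle↔niece/nephew: two paths of length 3 through the shared grandparent pair: r = 2·(1/2)^3 = 1/4).
Summing one r·B term per recipient: 4·0.125·0.481 + 1·0.5·0.244 + 3·0.25·0.333 = 0.61225.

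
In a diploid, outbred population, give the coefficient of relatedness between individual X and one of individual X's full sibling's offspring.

0.25

Each parent–offspring link contributes a factor of 1/2, and independent paths through distinct common ancestors add.
Full aunt/uncle↔niece/nephew: two paths of length 3 through the shared grandparent pair: r = 2·(1/2)^3 = 1/4.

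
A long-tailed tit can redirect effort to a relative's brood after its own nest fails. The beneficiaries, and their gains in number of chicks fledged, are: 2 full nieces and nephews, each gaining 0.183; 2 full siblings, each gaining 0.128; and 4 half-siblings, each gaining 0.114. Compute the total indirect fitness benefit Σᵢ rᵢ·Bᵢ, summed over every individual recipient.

0.3335

r to a full niece or nephew = 1/4 (full aunt/uncle↔niece/nephew: two paths of length 3 through the shared grandparent pair: r = 2·(1/2)^3 = 1/4).
r to a full sibling = 1/2 (full sibs share both parents — two paths of length 2: r = 2·(1/2)^2 = 1/2).
r to a half-sibling = 1/4 (half-sibs share one parent — one path of length 2: r = (1/2)^2 = 1/4).
Summing one r·B term per recipient: 2·0.25·0.183 + 2·0.5·0.128 + 4·0.25·0.114 = 0.3335.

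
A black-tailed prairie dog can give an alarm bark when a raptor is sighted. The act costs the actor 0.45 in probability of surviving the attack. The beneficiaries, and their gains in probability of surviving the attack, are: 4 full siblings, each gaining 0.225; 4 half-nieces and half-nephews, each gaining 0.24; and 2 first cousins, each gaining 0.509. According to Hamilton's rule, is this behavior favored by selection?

Yes

Hamilton's rule: the trait is favored when the sum of r·B over every recipient exceeds the actor's cost C.
r to a full sibling = 1/2 (full sibs share both parents — two paths of length 2: r = 2·(1/2)^2 = 1/2).
r to a half-niece or half-nephew = 1/8 (half-aunt/uncle↔niece/nephew: one path of length 3: r = (1/2)^3 = 1/8).
r to a first cousin = 0.125 (first cousins share one grandparent pair — two paths of length 4: r = 2·(1/2)^4 = 1/8).
Summing one r·B term per recipient: 4·0.5·0.225 + 4·0.125·0.24 + 2·0.125·0.509 = 0.69725.
0.69725 > 0.45: the indirect benefit exceeds the cost.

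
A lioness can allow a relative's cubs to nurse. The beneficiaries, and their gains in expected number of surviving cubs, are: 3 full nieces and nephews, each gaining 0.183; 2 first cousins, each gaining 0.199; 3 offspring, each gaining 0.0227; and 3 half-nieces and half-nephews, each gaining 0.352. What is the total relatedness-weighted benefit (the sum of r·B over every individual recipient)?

0.35305

r to a full niece or nephew = 1/4 (full aunt/uncle↔niece/nephew: two paths of length 3 through the shared grandparent pair: r = 2·(1/2)^3 = 1/4).
r to a first cousin = 1/8 (first cousins share one grandparent pair — two paths of length 4: r = 2·(1/2)^4 = 1/8).
r to an offspring = 0.5 (one parent–offspring link: r = (1/2)^1 = 1/2).
r to a half-niece or half-nephew = 0.125 (half-aunt/uncle↔niece/nephew: one path of length 3: r = (1/2)^3 = 1/8).
Summing one r·B term per recipient: 3·0.25·0.183 + 2·0.125·0.199 + 3·0.5·0.0227 + 3·0.125·0.352 = 0.35305.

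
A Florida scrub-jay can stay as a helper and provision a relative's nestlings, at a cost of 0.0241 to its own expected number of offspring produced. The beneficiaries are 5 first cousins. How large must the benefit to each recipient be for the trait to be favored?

0.0386

r to a first cousin = 0.125 (first cousins share one grandparent pair — two paths of length 4: r = 2·(1/2)^4 = 1/8).
Hamilton's rule with n recipients of equal r: n·r·B > C, so B > C/(n·r) = 0.0241/(5·0.125) = 0.0386.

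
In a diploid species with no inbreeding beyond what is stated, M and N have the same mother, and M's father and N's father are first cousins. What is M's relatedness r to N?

With two independent routes of shared ancestry, r is the sum of the two contributions.
M and N are related in two ways: half-sibs through their shared mother (r = 1/4) and second cousins through their fathers (r = 1/32).
r = 1/4 + 1/32 = 0.28125.

0.28125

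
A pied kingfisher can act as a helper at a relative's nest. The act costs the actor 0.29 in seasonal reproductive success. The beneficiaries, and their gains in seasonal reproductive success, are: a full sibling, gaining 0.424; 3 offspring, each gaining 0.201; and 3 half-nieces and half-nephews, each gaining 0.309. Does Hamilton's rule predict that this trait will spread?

Yes

Hamilton's rule: the trait is favored when the sum of r·B over every recipient exceeds the actor's cost C.
r to a full sibling = 1/2 (full sibs share both parents — two paths of length 2: r = 2·(1/2)^2 = 1/2).
r to an offspring = 0.5 (one parent–offspring link: r = (1/2)^1 = 1/2).
r to a half-niece or half-nephew = 1/8 (half-aunt/uncle↔niece/nephew: one path of length 3: r = (1/2)^3 = 1/8).
Summing one r·B term per recipient: 1·0.5·0.424 + 3·0.5·0.201 + 3·0.125·0.309 = 0.629375.
0.629375 > 0.29: the indirect benefit exceeds the cost.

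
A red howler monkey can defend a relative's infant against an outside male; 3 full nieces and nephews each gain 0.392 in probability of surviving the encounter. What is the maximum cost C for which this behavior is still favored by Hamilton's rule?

r to a full niece or nephew = 0.25 (full aunt/uncle↔niece/nephew: two paths of length 3 through the shared grandparent pair: r = 2·(1/2)^3 = 1/4).
Hamilton's rule: n·r·B > C, so the trait is favored while C < n·r·B = 3·0.25·0.392 = 0.294.

0.294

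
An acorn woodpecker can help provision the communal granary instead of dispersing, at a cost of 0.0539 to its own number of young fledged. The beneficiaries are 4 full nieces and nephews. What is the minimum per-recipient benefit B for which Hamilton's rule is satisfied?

0.0539

r to a full niece or nephew = 0.25 (full aunt/uncle↔niece/nephew: two paths of length 3 through the shared grandparent pair: r = 2·(1/2)^3 = 1/4).
Hamilton's rule with n recipients of equal r: n·r·B > C, so B > C/(n·r) = 0.0539/(4·0.25) = 0.0539.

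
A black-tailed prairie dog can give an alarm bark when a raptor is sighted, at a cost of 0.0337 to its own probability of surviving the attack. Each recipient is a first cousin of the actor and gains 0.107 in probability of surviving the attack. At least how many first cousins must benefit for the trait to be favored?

3

r to a first cousin = 1/8 (first cousins share one grandparent pair — two paths of length 4: r = 2·(1/2)^4 = 1/8).
Hamilton's rule: n·r·B > C  ⇒  n > C/(r·B) = 0.0337/(0.125·0.107) = 2.52.
The smallest integer exceeding 2.52 is 3.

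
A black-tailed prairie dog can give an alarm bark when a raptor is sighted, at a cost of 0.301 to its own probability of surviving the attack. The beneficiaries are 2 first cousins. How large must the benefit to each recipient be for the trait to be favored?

1.204

r to a first cousin = 0.125 (first cousins share one grandparent pair — two paths of length 4: r = 2·(1/2)^4 = 1/8).
Hamilton's rule with n recipients of equal r: n·r·B > C, so B > C/(n·r) = 0.301/(2·0.125) = 1.204.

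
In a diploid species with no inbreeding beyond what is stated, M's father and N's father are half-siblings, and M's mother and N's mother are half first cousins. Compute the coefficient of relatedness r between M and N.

With two independent routes of shared ancestry, r is the sum of the two contributions.
M and N are related in two ways: half first cousins through their fathers (r = 1/16) and half second cousins through their mothers (r = 1/64).
r = 1/16 + 1/64 = 0.078125.

0.078125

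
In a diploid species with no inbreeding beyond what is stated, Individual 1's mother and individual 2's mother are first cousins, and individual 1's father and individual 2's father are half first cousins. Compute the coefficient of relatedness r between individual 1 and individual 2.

0.046875

Relatedness sums over independent paths through distinct common ancestors.
Individual 1 and individual 2 are related in two ways: second cousins through their mothers (r = 1/32) and half second cousins through their fathers (r = 1/64).
r = 1/32 + 1/64 = 3/64 = 0.046875.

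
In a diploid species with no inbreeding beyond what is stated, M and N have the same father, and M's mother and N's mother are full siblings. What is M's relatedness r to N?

With two independent routes of shared ancestry, r is the sum of the two contributions.
M and N are related in two ways: half-sibs through their shared father (r = 1/4) and first cousins through their mothers (r = 1/8).
r = 1/4 + 1/8 = 3/8 = 0.375.

0.375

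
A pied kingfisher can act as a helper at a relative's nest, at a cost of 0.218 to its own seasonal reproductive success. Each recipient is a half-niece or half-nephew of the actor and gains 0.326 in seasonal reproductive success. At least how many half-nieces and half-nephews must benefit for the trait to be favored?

r to a half-niece or half-nephew = 0.125 (half-aunt/uncle↔niece/nephew: one path of length 3: r = (1/2)^3 = 1/8).
Hamilton's rule: n·r·B > C  ⇒  n > C/(r·B) = 0.218/(0.125·0.326) = 5.35.
The smallest integer exceeding 5.35 is 6.

6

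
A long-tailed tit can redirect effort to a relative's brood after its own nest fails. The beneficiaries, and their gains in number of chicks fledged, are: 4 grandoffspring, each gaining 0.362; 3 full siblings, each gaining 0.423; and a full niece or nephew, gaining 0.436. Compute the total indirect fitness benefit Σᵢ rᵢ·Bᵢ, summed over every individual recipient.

r to a grandoffspring = 0.25 (two parent–offspring links: r = (1/2)^2 = 1/4).
r to a full sibling = 1/2 (full sibs share both parents — two paths of length 2: r = 2·(1/2)^2 = 1/2).
r to a full niece or nephew = 0.25 (full aunt/uncle↔niece/nephew: two paths of length 3 through the shared grandparent pair: r = 2·(1/2)^3 = 1/4).
Summing one r·B term per recipient: 4·0.25·0.362 + 3·0.5·0.423 + 1·0.25·0.436 = 1.1055.

1.1055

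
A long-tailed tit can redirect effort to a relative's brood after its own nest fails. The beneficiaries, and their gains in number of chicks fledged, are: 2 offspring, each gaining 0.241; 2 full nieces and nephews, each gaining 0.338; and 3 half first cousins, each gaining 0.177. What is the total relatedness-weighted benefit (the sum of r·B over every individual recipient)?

r to an offspring = 0.5 (one parent–offspring link: r = (1/2)^1 = 1/2).
r to a full niece or nephew = 0.25 (full aunt/uncle↔niece/nephew: two paths of length 3 through the shared grandparent pair: r = 2·(1/2)^3 = 1/4).
r to a half first cousin = 0.0625 (half first cousins share one grandparent — one path of length 4: r = (1/2)^4 = 1/16).
Summing one r·B term per recipient: 2·0.5·0.241 + 2·0.25·0.338 + 3·0.0625·0.177 = 0.4431875.

0.4431875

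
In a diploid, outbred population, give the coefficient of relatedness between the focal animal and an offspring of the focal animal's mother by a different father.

0.25

Each parent–offspring link contributes a factor of 1/2, and independent paths through distinct common ancestors add.
Half-sibs share one parent — one path of length 2: r = (1/2)^2 = 1/4.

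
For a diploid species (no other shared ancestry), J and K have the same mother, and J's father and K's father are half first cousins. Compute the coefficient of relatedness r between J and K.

0.265625

Relatedness sums over independent paths through distinct common ancestors.
J and K are related in two ways: half-sibs through their shared mother (r = 1/4) and half second cousins through their fathers (r = 1/64).
r = 1/4 + 1/64 = 17/64 = 0.265625.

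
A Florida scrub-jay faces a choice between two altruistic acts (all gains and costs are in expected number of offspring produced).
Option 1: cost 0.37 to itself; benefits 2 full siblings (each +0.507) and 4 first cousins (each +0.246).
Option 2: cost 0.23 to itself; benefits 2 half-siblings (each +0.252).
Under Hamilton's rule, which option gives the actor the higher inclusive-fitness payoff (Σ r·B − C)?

Option 1: r to a full sibling = 0.5.
Option 1: r to a first cousin = 0.125.
Option 1: Σ r·B − C = (2·0.5·0.507 + 4·0.125·0.246) − 0.37 = 0.26.
Option 2: r to a half-sibling = 0.25.
Option 2: Σ r·B − C = (2·0.25·0.252) − 0.23 = -0.104.
Option 1 has the higher net inclusive-fitness payoff.

Option 1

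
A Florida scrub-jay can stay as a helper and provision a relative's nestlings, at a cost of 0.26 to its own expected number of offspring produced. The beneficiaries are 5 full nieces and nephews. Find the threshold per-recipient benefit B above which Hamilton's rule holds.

0.208

r to a full niece or nephew = 0.25 (full aunt/uncle↔niece/nephew: two paths of length 3 through the shared grandparent pair: r = 2·(1/2)^3 = 1/4).
Hamilton's rule with n recipients of equal r: n·r·B > C, so B > C/(n·r) = 0.26/(5·0.25) = 0.208.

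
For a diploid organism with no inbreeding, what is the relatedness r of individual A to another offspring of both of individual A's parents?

Each parent–offspring link contributes a factor of 1/2, and independent paths through distinct common ancestors add.
Full sibs share both parents — two paths of length 2: r = 2·(1/2)^2 = 1/2.

0.5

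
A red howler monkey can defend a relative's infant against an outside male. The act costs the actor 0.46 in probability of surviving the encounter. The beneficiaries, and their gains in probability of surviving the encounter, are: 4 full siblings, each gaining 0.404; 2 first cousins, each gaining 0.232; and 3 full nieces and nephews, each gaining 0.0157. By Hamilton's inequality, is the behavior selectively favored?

Hamilton's rule: the trait is favored when the sum of r·B over every recipient exceeds the actor's cost C.
r to a full sibling = 1/2 (full sibs share both parents — two paths of length 2: r = 2·(1/2)^2 = 1/2).
r to a first cousin = 0.125 (first cousins share one grandparent pair — two paths of length 4: r = 2·(1/2)^4 = 1/8).
r to a full niece or nephew = 1/4 (full aunt/uncle↔niece/nephew: two paths of length 3 through the shared grandparent pair: r = 2·(1/2)^3 = 1/4).
Summing one r·B term per recipient: 4·0.5·0.404 + 2·0.125·0.232 + 3·0.25·0.0157 = 0.877775.
0.877775 > 0.46: the indirect benefit exceeds the cost.

Yes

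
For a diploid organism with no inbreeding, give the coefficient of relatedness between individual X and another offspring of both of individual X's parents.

Each parent–offspring link contributes a factor of 1/2, and independent paths through distinct common ancestors add.
Full sibs share both parents — two paths of length 2: r = 2·(1/2)^2 = 1/2.

0.5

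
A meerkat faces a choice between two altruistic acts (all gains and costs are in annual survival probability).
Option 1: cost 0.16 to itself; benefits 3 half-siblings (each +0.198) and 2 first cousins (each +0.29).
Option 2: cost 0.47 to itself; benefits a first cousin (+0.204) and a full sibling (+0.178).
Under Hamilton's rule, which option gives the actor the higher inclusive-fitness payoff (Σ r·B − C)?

Option 1

Option 1: r to a half-sibling = 0.25.
Option 1: r to a first cousin = 0.125.
Option 1: Σ r·B − C = (3·0.25·0.198 + 2·0.125·0.29) − 0.16 = 0.061.
Option 2: r to a first cousin = 0.125.
Option 2: r to a full sibling = 0.5.
Option 2: Σ r·B − C = (1·0.125·0.204 + 1·0.5·0.178) − 0.47 = -0.3555.
Option 1 has the higher net inclusive-fitness payoff.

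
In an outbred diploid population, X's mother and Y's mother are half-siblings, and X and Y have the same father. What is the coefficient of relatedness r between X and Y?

Wright's path rule: contributions from independent ancestry routes add.
X and Y are related in two ways: half first cousins through their mothers (r = 1/16) and half-sibs through their shared father (r = 1/4).
r = 1/16 + 1/4 = 5/16 = 0.3125.

0.3125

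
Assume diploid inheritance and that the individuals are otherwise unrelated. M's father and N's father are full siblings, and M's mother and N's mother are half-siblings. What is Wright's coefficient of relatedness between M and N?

Independent pedigree routes through distinct common ancestors add.
M and N are related in two ways: first cousins through their fathers (r = 1/8) and half first cousins through their mothers (r = 1/16).
r = 1/8 + 1/16 = 3/16 = 0.1875.

0.1875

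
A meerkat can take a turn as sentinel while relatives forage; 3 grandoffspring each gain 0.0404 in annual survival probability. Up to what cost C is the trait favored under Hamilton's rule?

0.0303

r to a grandoffspring = 1/4 (two parent–offspring links: r = (1/2)^2 = 1/4).
Hamilton's rule: n·r·B > C, so the trait is favored while C < n·r·B = 3·0.25·0.0404 = 0.0303.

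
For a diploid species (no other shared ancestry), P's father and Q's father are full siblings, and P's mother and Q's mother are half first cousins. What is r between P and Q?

Relatedness sums over independent paths through distinct common ancestors.
P and Q are related in two ways: first cousins through their fathers (r = 1/8) and half second cousins through their mothers (r = 1/64).
r = 1/8 + 1/64 = 9/64 = 0.140625.

0.140625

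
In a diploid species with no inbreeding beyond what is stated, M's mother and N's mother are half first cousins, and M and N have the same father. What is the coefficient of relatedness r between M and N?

Independent pedigree routes through distinct common ancestors add.
M and N are related in two ways: half second cousins through their mothers (r = 1/64) and half-sibs through their shared father (r = 1/4).
r = 1/64 + 1/4 = 17/64 = 0.265625.

0.265625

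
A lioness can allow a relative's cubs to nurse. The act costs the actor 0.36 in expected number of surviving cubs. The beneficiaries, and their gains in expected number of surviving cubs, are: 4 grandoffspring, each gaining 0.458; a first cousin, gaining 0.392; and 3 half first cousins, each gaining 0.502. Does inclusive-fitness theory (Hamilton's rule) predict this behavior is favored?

Yes

Hamilton's rule: the trait is favored when the sum of r·B over every recipient exceeds the actor's cost C.
r to a grandoffspring = 0.25 (two parent–offspring links: r = (1/2)^2 = 1/4).
r to a first cousin = 1/8 (first cousins share one grandparent pair — two paths of length 4: r = 2·(1/2)^4 = 1/8).
r to a half first cousin = 1/16 (half first cousins share one grandparent — one path of length 4: r = (1/2)^4 = 1/16).
Summing one r·B term per recipient: 4·0.25·0.458 + 1·0.125·0.392 + 3·0.0625·0.502 = 0.601125.
0.601125 > 0.36: the indirect benefit exceeds the cost.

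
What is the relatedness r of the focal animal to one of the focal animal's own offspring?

0.5

Each parent–offspring link contributes a factor of 1/2, and independent paths through distinct common ancestors add.
One parent–offspring link: r = (1/2)^1 = 1/2.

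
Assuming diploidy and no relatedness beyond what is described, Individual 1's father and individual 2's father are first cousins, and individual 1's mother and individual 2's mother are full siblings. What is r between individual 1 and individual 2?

0.15625

With two independent routes of shared ancestry, r is the sum of the two contributions.
Individual 1 and individual 2 are related in two ways: second cousins through their fathers (r = 1/32) and first cousins through their mothers (r = 1/8).
r = 1/32 + 1/8 = 0.15625.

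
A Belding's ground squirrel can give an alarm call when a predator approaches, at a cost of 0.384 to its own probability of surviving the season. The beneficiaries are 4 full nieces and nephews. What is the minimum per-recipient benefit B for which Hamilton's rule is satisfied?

0.384

r to a full niece or nephew = 0.25 (full aunt/uncle↔niece/nephew: two paths of length 3 through the shared grandparent pair: r = 2·(1/2)^3 = 1/4).
Hamilton's rule with n recipients of equal r: n·r·B > C, so B > C/(n·r) = 0.384/(4·0.25) = 0.384.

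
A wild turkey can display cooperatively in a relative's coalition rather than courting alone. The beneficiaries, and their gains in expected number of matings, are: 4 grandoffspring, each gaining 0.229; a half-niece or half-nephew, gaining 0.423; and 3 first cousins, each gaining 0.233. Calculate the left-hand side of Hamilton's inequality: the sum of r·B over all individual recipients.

0.36925

r to a grandoffspring = 1/4 (two parent–offspring links: r = (1/2)^2 = 1/4).
r to a half-niece or half-nephew = 1/8 (half-aunt/uncle↔niece/nephew: one path of length 3: r = (1/2)^3 = 1/8).
r to a first cousin = 1/8 (first cousins share one grandparent pair — two paths of length 4: r = 2·(1/2)^4 = 1/8).
Summing one r·B term per recipient: 4·0.25·0.229 + 1·0.125·0.423 + 3·0.125·0.233 = 0.36925.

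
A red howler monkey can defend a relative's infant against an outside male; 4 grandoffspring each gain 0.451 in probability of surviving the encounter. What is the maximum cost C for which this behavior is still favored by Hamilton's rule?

r to a grandoffspring = 0.25 (two parent–offspring links: r = (1/2)^2 = 1/4).
Hamilton's rule: n·r·B > C, so the trait is favored while C < n·r·B = 4·0.25·0.451 = 0.451.

0.451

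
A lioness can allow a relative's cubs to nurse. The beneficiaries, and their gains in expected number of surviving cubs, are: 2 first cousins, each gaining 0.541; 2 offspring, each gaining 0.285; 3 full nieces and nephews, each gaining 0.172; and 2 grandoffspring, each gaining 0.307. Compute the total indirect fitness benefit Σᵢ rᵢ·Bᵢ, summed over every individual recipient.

r to a first cousin = 0.125 (first cousins share one grandparent pair — two paths of length 4: r = 2·(1/2)^4 = 1/8).
r to an offspring = 1/2 (one parent–offspring link: r = (1/2)^1 = 1/2).
r to a full niece or nephew = 1/4 (full aunt/uncle↔niece/nephew: two paths of length 3 through the shared grandparent pair: r = 2·(1/2)^3 = 1/4).
r to a grandoffspring = 0.25 (two parent–offspring links: r = (1/2)^2 = 1/4).
Summing one r·B term per recipient: 2·0.125·0.541 + 2·0.5·0.285 + 3·0.25·0.172 + 2·0.25·0.307 = 0.70275.

0.70275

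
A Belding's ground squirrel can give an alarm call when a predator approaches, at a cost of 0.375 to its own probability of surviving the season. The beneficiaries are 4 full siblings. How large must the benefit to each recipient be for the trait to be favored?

r to a full sibling = 0.5 (full sibs share both parents — two paths of length 2: r = 2·(1/2)^2 = 1/2).
Hamilton's rule with n recipients of equal r: n·r·B > C, so B > C/(n·r) = 0.375/(4·0.5) = 0.1875.

0.1875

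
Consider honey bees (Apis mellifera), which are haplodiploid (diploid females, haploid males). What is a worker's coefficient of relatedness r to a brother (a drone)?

Her haploid brother carries none of their father's genes and a random half of their mother's genome; that half matches the maternal half of her own genome with probability 1/2: r = 1/2 · 1/2 = 1/4.

0.25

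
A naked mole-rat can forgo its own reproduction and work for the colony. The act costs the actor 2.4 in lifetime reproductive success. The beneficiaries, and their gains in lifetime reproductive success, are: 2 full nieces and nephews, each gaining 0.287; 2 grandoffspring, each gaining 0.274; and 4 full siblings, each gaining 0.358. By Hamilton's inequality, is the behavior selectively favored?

Hamilton's rule: the trait is favored when the sum of r·B over every recipient exceeds the actor's cost C.
r to a full niece or nephew = 1/4 (full aunt/uncle↔niece/nephew: two paths of length 3 through the shared grandparent pair: r = 2·(1/2)^3 = 1/4).
r to a grandoffspring = 0.25 (two parent–offspring links: r = (1/2)^2 = 1/4).
r to a full sibling = 1/2 (full sibs share both parents — two paths of length 2: r = 2·(1/2)^2 = 1/2).
Summing one r·B term per recipient: 2·0.25·0.287 + 2·0.25·0.274 + 4·0.5·0.358 = 0.9965.
0.9965 < 2.4: the indirect benefit is less than the cost.

No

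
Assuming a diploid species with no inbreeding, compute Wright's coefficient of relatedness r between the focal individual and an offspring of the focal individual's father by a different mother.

0.25

Each parent–offspring link contributes a factor of 1/2, and independent paths through distinct common ancestors add.
Half-sibs share one parent — one path of length 2: r = (1/2)^2 = 1/4.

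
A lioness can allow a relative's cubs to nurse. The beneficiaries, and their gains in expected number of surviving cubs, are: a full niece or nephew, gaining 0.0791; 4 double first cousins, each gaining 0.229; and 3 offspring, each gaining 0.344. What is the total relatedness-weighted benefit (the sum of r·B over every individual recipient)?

0.764775

r to a full niece or nephew = 1/4 (full aunt/uncle↔niece/nephew: two paths of length 3 through the shared grandparent pair: r = 2·(1/2)^3 = 1/4).
r to a double first cousin = 1/4 (double first cousins share both grandparent pairs — four paths of length 4: r = 4·(1/2)^4 = 1/4).
r to an offspring = 1/2 (one parent–offspring link: r = (1/2)^1 = 1/2).
Summing one r·B term per recipient: 1·0.25·0.0791 + 4·0.25·0.229 + 3·0.5·0.344 = 0.764775.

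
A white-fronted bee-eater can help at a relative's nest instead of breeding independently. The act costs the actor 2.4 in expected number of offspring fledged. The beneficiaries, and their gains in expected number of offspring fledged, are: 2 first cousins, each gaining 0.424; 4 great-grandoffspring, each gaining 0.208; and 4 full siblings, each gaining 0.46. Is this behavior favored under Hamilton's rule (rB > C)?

Hamilton's rule: the trait is favored when the sum of r·B over every recipient exceeds the actor's cost C.
r to a first cousin = 1/8 (first cousins share one grandparent pair — two paths of length 4: r = 2·(1/2)^4 = 1/8).
r to a great-grandoffspring = 1/8 (three parent–offspring links: r = (1/2)^3 = 1/8).
r to a full sibling = 1/2 (full sibs share both parents — two paths of length 2: r = 2·(1/2)^2 = 1/2).
Summing one r·B term per recipient: 2·0.125·0.424 + 4·0.125·0.208 + 4·0.5·0.46 = 1.13.
1.13 < 2.4: the indirect benefit is less than the cost.

No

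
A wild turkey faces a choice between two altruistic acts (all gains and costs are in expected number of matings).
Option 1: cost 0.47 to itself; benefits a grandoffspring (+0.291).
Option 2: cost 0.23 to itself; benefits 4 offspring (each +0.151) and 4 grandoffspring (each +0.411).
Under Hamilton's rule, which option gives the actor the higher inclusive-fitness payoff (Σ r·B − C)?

Option 1: r to a grandoffspring = 0.25.
Option 1: Σ r·B − C = (1·0.25·0.291) − 0.47 = -0.39725.
Option 2: r to an offspring = 0.5.
Option 2: r to a grandoffspring = 0.25.
Option 2: Σ r·B − C = (4·0.5·0.151 + 4·0.25·0.411) − 0.23 = 0.483.
Option 2 has the higher net inclusive-fitness payoff.

Option 2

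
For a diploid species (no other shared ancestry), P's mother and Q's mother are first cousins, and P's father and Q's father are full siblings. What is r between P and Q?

0.15625

With two independent routes of shared ancestry, r is the sum of the two contributions.
P and Q are related in two ways: second cousins through their mothers (r = 1/32) and first cousins through their fathers (r = 1/8).
r = 1/32 + 1/8 = 5/32 = 0.15625.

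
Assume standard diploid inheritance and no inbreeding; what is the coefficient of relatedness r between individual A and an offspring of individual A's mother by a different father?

Each parent–offspring link contributes a factor of 1/2, and independent paths through distinct common ancestors add.
Half-sibs share one parent — one path of length 2: r = (1/2)^2 = 1/4.

0.25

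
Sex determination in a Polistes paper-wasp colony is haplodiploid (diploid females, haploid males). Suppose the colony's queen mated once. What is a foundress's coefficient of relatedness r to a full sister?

Haplodiploid full sisters inherit their father's entire haploid genome identically (contributing 1/2) and on average half of their mother's contribution (1/2 · 1/2 = 1/4); r = 1/2 + 1/4 = 3/4.

0.75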